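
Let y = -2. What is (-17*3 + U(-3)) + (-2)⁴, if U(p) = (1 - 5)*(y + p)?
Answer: -15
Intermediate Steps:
U(p) = 8 - 4*p (U(p) = (1 - 5)*(-2 + p) = -4*(-2 + p) = 8 - 4*p)
(-17*3 + U(-3)) + (-2)⁴ = (-17*3 + (8 - 4*(-3))) + (-2)⁴ = (-51 + (8 + 12)) + 16 = (-51 + 20) + 16 = -31 + 16 = -15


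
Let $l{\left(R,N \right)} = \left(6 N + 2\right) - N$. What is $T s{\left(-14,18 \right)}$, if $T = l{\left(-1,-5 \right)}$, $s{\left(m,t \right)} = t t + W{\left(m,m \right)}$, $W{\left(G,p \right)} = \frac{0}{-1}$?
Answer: $-7452$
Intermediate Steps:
$W{\left(G,p \right)} = 0$ ($W{\left(G,p \right)} = 0 \left(-1\right) = 0$)
$s{\left(m,t \right)} = t^{2}$ ($s{\left(m,t \right)} = t t + 0 = t^{2} + 0 = t^{2}$)
$l{\left(R,N \right)} = 2 + 5 N$ ($l{\left(R,N \right)} = \left(2 + 6 N\right) - N = 2 + 5 N$)
$T = -23$ ($T = 2 + 5 \left(-5\right) = 2 - 25 = -23$)
$T s{\left(-14,18 \right)} = - 23 \cdot 18^{2} = \left(-23\right) 324 = -7452$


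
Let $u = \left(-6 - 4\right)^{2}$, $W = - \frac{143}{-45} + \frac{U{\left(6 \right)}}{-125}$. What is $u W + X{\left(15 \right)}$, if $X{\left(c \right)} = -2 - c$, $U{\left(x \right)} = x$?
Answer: $\frac{13319}{45} \approx 295.98$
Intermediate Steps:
$W = \frac{3521}{1125}$ ($W = - \frac{143}{-45} + \frac{6}{-125} = \left(-143\right) \left(- \frac{1}{45}\right) + 6 \left(- \frac{1}{125}\right) = \frac{143}{45} - \frac{6}{125} = \frac{3521}{1125} \approx 3.1298$)
$u = 100$ ($u = \left(-10\right)^{2} = 100$)
$u W + X{\left(15 \right)} = 100 \cdot \frac{3521}{1125} - 17 = \frac{14084}{45} - 17 = \frac{13319}{45}$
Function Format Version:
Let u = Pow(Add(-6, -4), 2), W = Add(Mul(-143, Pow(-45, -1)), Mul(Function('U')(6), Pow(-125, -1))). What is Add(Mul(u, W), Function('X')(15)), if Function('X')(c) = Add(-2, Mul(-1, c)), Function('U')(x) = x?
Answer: Rational(13319, 45) ≈ 295.98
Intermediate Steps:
W = Rational(3521, 1125) (W = Add(Mul(-143, Pow(-45, -1)), Mul(6, Pow(-125, -1))) = Add(Mul(-143, Rational(-1, 45)), Mul(6, Rational(-1, 125))) = Add(Rational(143, 45), Rational(-6, 125)) = Rational(3521, 1125) ≈ 3.1298)
u = 100 (u = Pow(-10, 2) = 100)
Add(Mul(u, W), Function('X')(15)) = Add(Mul(100, Rational(3521, 1125)), Add(-2, Mul(-1, 15))) = Add(Rational(14084, 45), Add(-2, -15)) = Add(Rational(14084, 45), -17) = Rational(13319, 45)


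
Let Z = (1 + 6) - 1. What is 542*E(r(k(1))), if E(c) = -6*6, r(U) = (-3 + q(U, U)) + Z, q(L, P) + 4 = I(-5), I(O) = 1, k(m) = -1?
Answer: -19512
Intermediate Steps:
q(L, P) = -3 (q(L, P) = -4 + 1 = -3)
Z = 6 (Z = 7 - 1 = 6)
r(U) = 0 (r(U) = (-3 - 3) + 6 = -6 + 6 = 0)
E(c) = -36
542*E(r(k(1))) = 542*(-36) = -19512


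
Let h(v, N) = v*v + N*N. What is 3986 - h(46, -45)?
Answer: -155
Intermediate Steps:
h(v, N) = N² + v² (h(v, N) = v² + N² = N² + v²)
3986 - h(46, -45) = 3986 - ((-45)² + 46²) = 3986 - (2025 + 2116) = 3986 - 1*4141 = 3986 - 4141 = -155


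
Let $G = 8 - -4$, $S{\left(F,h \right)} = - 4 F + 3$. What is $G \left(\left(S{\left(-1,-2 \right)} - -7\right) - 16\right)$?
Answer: $-24$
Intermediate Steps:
$S{\left(F,h \right)} = 3 - 4 F$
$G = 12$ ($G = 8 + 4 = 12$)
$G \left(\left(S{\left(-1,-2 \right)} - -7\right) - 16\right) = 12 \left(\left(\left(3 - -4\right) - -7\right) - 16\right) = 12 \left(\left(\left(3 + 4\right) + 7\right) - 16\right) = 12 \left(\left(7 + 7\right) - 16\right) = 12 \left(14 - 16\right) = 12 \left(-2\right) = -24$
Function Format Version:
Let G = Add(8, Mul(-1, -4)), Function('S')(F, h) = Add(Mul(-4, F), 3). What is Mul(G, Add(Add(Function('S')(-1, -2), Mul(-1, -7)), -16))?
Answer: -24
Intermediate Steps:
Function('S')(F, h) = Add(3, Mul(-4, F))
G = 12 (G = Add(8, 4) = 12)
Mul(G, Add(Add(Function('S')(-1, -2), Mul(-1, -7)), -16)) = Mul(12, Add(Add(Add(3, Mul(-4, -1)), Mul(-1, -7)), -16)) = Mul(12, Add(Add(Add(3, 4), 7), -16)) = Mul(12, Add(Add(7, 7), -16)) = Mul(12, Add(14, -16)) = Mul(12, -2) = -24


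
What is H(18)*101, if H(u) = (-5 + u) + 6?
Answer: 1919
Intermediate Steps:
H(u) = 1 + u
H(18)*101 = (1 + 18)*101 = 19*101 = 1919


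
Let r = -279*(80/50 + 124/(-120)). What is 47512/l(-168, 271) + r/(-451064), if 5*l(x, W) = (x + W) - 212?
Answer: -1071547466071/491659760 ≈ -2179.4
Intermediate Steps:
r = -1581/10 (r = -279*(80*(1/50) + 124*(-1/120)) = -279*(8/5 - 31/30) = -279*17/30 = -1581/10 ≈ -158.10)
l(x, W) = -212/5 + W/5 + x/5 (l(x, W) = ((x + W) - 212)/5 = ((W + x) - 212)/5 = (-212 + W + x)/5 = -212/5 + W/5 + x/5)
47512/l(-168, 271) + r/(-451064) = 47512/(-212/5 + (1/5)*271 + (1/5)*(-168)) - 1581/10/(-451064) = 47512/(-212/5 + 271/5 - 168/5) - 1581/10*(-1/451064) = 47512/(-109/5) + 1581/4510640 = 47512*(-5/109) + 1581/4510640 = -237560/109 + 1581/4510640 = -1071547466071/491659760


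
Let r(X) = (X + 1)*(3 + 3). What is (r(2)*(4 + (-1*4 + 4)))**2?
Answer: 5184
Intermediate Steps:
r(X) = 6 + 6*X (r(X) = (1 + X)*6 = 6 + 6*X)
(r(2)*(4 + (-1*4 + 4)))**2 = ((6 + 6*2)*(4 + (-1*4 + 4)))**2 = ((6 + 12)*(4 + (-4 + 4)))**2 = (18*(4 + 0))**2 = (18*4)**2 = 72**2 = 5184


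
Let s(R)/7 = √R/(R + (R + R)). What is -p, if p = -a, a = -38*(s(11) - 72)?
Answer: 2736 - 266*√11/33 ≈ 2709.3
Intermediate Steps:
s(R) = 7/(3*√R) (s(R) = 7*(√R/(R + (R + R))) = 7*(√R/(R + 2*R)) = 7*(√R/((3*R))) = 7*((1/(3*R))*√R) = 7*(1/(3*√R)) = 7/(3*√R))
a = 2736 - 266*√11/33 (a = -38*(7/(3*√11) - 72) = -38*(7*(√11/11)/3 - 72) = -38*(7*√11/33 - 72) = -38*(-72 + 7*√11/33) = 2736 - 266*√11/33 ≈ 2709.3)
p = -2736 + 266*√11/33 (p = -(2736 - 266*√11/33) = -2736 + 266*√11/33 ≈ -2709.3)
-p = -(-2736 + 266*√11/33) = 2736 - 266*√11/33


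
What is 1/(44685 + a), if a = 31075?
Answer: 1/75760 ≈ 1.3200e-5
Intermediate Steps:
1/(44685 + a) = 1/(44685 + 31075) = 1/75760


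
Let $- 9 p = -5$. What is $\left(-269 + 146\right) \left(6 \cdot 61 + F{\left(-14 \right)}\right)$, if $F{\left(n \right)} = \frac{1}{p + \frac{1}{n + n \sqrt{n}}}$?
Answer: $\frac{738 \left(- 4291 \sqrt{14} + 3742 i\right)}{- 61 i + 70 \sqrt{14}} \approx -45241.0 + 7.2164 i$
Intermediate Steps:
$p = \frac{5}{9}$ ($p = \left(- \frac{1}{9}\right) \left(-5\right) = \frac{5}{9} \approx 0.55556$)
$F{\left(n \right)} = \frac{1}{\frac{5}{9} + \frac{1}{n + n^{\frac{3}{2}}}}$ ($F{\left(n \right)} = \frac{1}{\frac{5}{9} + \frac{1}{n + n \sqrt{n}}} = \frac{1}{\frac{5}{9} + \frac{1}{n + n^{\frac{3}{2}}}}$)
$\left(-269 + 146\right) \left(6 \cdot 61 + F{\left(-14 \right)}\right) = \left(-269 + 146\right) \left(6 \cdot 61 + \frac{9 \left(-14 + \left(-14\right)^{\frac{3}{2}}\right)}{9 + 5 \left(-14\right) + 5 \left(-14\right)^{\frac{3}{2}}}\right) = - 123 \left(366 + \frac{9 \left(-14 - 14 i \sqrt{14}\right)}{9 - 70 + 5 \left(- 14 i \sqrt{14}\right)}\right) = - 123 \left(366 + \frac{9 \left(-14 - 14 i \sqrt{14}\right)}{9 - 70 - 70 i \sqrt{14}}\right) = - 123 \left(366 + \frac{9 \left(-14 - 14 i \sqrt{14}\right)}{-61 - 70 i \sqrt{14}}\right) = -45018 - \frac{1107 \left(-14 - 14 i \sqrt{14}\right)}{-61 - 70 i \sqrt{14}}$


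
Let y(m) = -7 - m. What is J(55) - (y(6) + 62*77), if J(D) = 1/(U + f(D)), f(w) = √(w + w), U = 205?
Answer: -39911422/8383 - √110/41915 ≈ -4761.0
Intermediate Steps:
f(w) = √2*√w (f(w) = √(2*w) = √2*√w)
J(D) = 1/(205 + √2*√D)
J(55) - (y(6) + 62*77) = 1/(205 + √2*√55) - ((-7 - 1*6) + 62*77) = 1/(205 + √110) - ((-7 - 6) + 4774) = 1/(205 + √110) - (-13 + 4774) = 1/(205 + √110) - 1*4761 = 1/(205 + √110) - 4761 = -4761 + 1/(205 + √110)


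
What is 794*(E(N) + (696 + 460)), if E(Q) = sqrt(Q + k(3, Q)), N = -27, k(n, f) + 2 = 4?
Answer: 917864 + 3970*I ≈ 9.1786e+5 + 3970.0*I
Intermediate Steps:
k(n, f) = 2 (k(n, f) = -2 + 4 = 2)
E(Q) = sqrt(2 + Q) (E(Q) = sqrt(Q + 2) = sqrt(2 + Q))
794*(E(N) + (696 + 460)) = 794*(sqrt(2 - 27) + (696 + 460)) = 794*(sqrt(-25) + 1156) = 794*(5*I + 1156) = 794*(1156 + 5*I) = 917864 + 3970*I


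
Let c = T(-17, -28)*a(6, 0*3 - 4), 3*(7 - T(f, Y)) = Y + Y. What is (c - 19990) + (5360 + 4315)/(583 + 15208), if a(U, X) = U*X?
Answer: -325379671/15791 ≈ -20605.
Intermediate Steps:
T(f, Y) = 7 - 2*Y/3 (T(f, Y) = 7 - (Y + Y)/3 = 7 - 2*Y/3)
c = -616 (c = (7 - ⅔*(-28))*(6*(0*3 - 4)) = (7 + 56/3)*(6*(0 - 4)) = 77*(6*(-4))/3 = (77/3)*(-24) = -616)
(c - 19990) + (5360 + 4315)/(583 + 15208) = (-616 - 19990) + (5360 + 4315)/(583 + 15208) = -20606 + 9675/15791 = -325379671/15791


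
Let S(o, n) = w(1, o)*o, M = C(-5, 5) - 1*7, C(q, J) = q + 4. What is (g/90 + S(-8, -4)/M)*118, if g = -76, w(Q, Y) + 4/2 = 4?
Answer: 6136/45 ≈ 136.36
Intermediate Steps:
C(q, J) = 4 + q
M = -8 (M = (4 - 5) - 1*7 = -1 - 7 = -8)
w(Q, Y) = 2 (w(Q, Y) = -2 + 4 = 2)
S(o, n) = 2*o
(g/90 + S(-8, -4)/M)*118 = (-76/90 + (2*(-8))/(-8))*118 = (-76*1/90 - 16*(-⅛))*118 = (-38/45 + 2)*118 = (52/45)*118 = 6136/45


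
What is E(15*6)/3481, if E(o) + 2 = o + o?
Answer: 178/3481 ≈ 0.051135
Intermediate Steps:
E(o) = -2 + 2*o (E(o) = -2 + (o + o) = -2 + 2*o)
E(15*6)/3481 = (-2 + 2*(15*6))/3481 = (-2 + 2*90)*(1/3481) = (-2 + 180)*(1/3481) = 178*(1/3481) = 178/3481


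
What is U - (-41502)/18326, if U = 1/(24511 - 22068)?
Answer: 7243408/3197887 ≈ 2.2651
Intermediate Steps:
U = 1/2443 ≈ 0.00040933
U - (-41502)/18326 = 1/2443 - (-41502)/18326 = 1/2443 - 1*(-20751/9163) = 1/2443 + 20751/9163 = 7243408/3197887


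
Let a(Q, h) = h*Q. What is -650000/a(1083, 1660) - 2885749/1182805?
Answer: -297838254361/106321158645 ≈ -2.8013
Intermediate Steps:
a(Q, h) = Q*h
-650000/a(1083, 1660) - 2885749/1182805 = -650000/(1083*1660) - 2885749/1182805 = -650000/1797780 - 2885749*1/1182805 = -650000*1/1797780 - 2885749/1182805 = -32500/89889 - 2885749/1182805 = -297838254361/106321158645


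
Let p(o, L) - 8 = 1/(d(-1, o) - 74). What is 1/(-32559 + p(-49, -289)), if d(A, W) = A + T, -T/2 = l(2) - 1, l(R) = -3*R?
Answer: -61/1985612 ≈ -3.0721e-5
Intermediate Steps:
T = 14 (T = -2*(-3*2 - 1) = -2*(-6 - 1) = -2*(-7) = 14)
d(A, W) = 14 + A (d(A, W) = A + 14 = 14 + A)
p(o, L) = 487/61 (p(o, L) = 8 + 1/((14 - 1) - 74) = 8 + 1/(13 - 74) = 8 + 1/(-61) = 8 - 1/61 = 487/61)
1/(-32559 + p(-49, -289)) = 1/(-32559 + 487/61) = 1/(-1985612/61) = -61/1985612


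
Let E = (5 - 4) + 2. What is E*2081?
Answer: 6243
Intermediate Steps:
E = 3 (E = 1 + 2 = 3)
E*2081 = 3*2081 = 6243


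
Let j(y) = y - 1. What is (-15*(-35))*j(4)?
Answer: 1575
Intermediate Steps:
j(y) = -1 + y
(-15*(-35))*j(4) = (-15*(-35))*(-1 + 4) = 525*3 = 1575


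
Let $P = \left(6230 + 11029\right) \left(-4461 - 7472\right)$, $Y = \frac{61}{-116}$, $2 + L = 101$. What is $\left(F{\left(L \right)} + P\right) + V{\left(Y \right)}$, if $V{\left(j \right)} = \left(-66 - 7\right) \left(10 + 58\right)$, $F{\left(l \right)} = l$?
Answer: $-205956512$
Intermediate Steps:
$L = 99$ ($L = -2 + 101 = 99$)
$Y = - \frac{61}{116}$ ($Y = 61 \left(- \frac{1}{116}\right) = - \frac{61}{116} \approx -0.52586$)
$V{\left(j \right)} = -4964$ ($V{\left(j \right)} = \left(-73\right) 68 = -4964$)
$P = -205951647$ ($P = 17259 \left(-11933\right) = -205951647$)
$\left(F{\left(L \right)} + P\right) + V{\left(Y \right)} = \left(99 - 205951647\right) - 4964 = -205951548 - 4964 = -205956512$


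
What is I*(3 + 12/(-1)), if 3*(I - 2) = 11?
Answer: -51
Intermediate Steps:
I = 17/3 (I = 2 + (⅓)*11 = 2 + 11/3 = 17/3 ≈ 5.6667)
I*(3 + 12/(-1)) = 17*(3 + 12/(-1))/3 = 17*(3 + 12*(-1))/3 = 17*(3 - 12)/3 = (17/3)*(-9) = -51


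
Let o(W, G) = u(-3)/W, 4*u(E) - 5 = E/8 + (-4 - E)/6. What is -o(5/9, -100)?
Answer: -321/160 ≈ -2.0062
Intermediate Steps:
u(E) = 13/12 - E/96 (u(E) = 5/4 + (E/8 + (-4 - E)/6)/4 = 5/4 + (E*(⅛) + (-4 - E)*(⅙))/4 = 5/4 + (E/8 + (-⅔ - E/6))/4 = 5/4 + (-⅔ - E/24)/4 = 5/4 + (-⅙ - E/96) = 13/12 - E/96)
o(W, G) = 107/(96*W) (o(W, G) = (13/12 - 1/96*(-3))/W = (13/12 + 1/32)/W = 107/(96*W))
-o(5/9, -100) = -107/(96*(5/9)) = -107/(96*(5*(⅑))) = -107/(96*5/9) = -107*9/(96*5) = -1*321/160 = -321/160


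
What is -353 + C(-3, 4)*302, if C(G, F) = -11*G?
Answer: 9613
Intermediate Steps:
-353 + C(-3, 4)*302 = -353 - 11*(-3)*302 = -353 + 33*302 = -353 + 9966 = 9613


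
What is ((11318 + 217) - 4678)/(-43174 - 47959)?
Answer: -6857/91133 ≈ -0.075242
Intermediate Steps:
((11318 + 217) - 4678)/(-43174 - 47959) = (11535 - 4678)/(-91133) = 6857*(-1/91133) = -6857/91133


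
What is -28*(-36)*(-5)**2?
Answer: 25200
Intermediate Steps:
-28*(-36)*(-5)**2 = 1008*25 = 25200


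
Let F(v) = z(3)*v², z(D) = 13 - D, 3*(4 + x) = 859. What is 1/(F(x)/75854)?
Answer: 341343/3587045 ≈ 0.095160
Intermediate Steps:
x = 847/3 (x = -4 + (⅓)*859 = -4 + 859/3 = 847/3 ≈ 282.33)
F(v) = 10*v² (F(v) = (13 - 1*3)*v² = (13 - 3)*v² = 10*v²)
1/(F(x)/75854) = 1/((10*(847/3)²)/75854) = 1/((10*(717409/9))*(1/75854)) = 1/((7174090/9)*(1/75854)) = 1/(3587045/341343) = 341343/3587045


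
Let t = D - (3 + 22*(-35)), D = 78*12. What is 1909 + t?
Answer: 3612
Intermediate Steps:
D = 936
t = 1703 (t = 936 - (3 + 22*(-35)) = 936 - (3 - 770) = 936 - 1*(-767) = 936 + 767 = 1703)
1909 + t = 1909 + 1703 = 3612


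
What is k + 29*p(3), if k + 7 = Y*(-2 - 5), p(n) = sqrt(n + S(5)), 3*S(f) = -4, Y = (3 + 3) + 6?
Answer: -91 + 29*sqrt(15)/3 ≈ -53.561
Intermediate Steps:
Y = 12 (Y = 6 + 6 = 12)
S(f) = -4/3 (S(f) = (1/3)*(-4) = -4/3)
p(n) = sqrt(-4/3 + n) (p(n) = sqrt(n - 4/3) = sqrt(-4/3 + n))
k = -91 (k = -7 + 12*(-2 - 5) = -7 + 12*(-7) = -7 - 84 = -91)
k + 29*p(3) = -91 + 29*(sqrt(-12 + 9*3)/3) = -91 + 29*(sqrt(-12 + 27)/3) = -91 + 29*(sqrt(15)/3) = -91 + 29*sqrt(15)/3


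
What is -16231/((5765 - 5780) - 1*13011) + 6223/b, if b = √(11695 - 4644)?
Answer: 16231/13026 + 6223*√7051/7051 ≈ 75.356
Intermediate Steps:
b = √7051 ≈ 83.970
-16231/((5765 - 5780) - 1*13011) + 6223/b = -16231/((5765 - 5780) - 1*13011) + 6223/(√7051) = -16231/(-15 - 13011) + 6223*(√7051/7051) = -16231/(-13026) + 6223*√7051/7051 = -16231*(-1/13026) + 6223*√7051/7051 = 16231/13026 + 6223*√7051/7051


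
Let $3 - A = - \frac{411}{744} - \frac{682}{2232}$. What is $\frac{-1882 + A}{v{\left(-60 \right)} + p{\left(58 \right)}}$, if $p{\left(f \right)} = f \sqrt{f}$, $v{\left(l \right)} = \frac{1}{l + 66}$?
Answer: $\frac{598859}{373277076} - \frac{17366911 \sqrt{58}}{31106423} \approx -4.2503$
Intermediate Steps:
$v{\left(l \right)} = \frac{1}{66 + l}$
$A = \frac{8611}{2232}$ ($A = 3 - \left(- \frac{411}{744} - \frac{682}{2232}\right) = 3 - \left(\left(-411\right) \frac{1}{744} - \frac{11}{36}\right) = 3 - \left(- \frac{137}{248} - \frac{11}{36}\right) = 3 - - \frac{1915}{2232} = 3 + \frac{1915}{2232} = \frac{8611}{2232} \approx 3.858$)
$p{\left(f \right)} = f^{\frac{3}{2}}$
$\frac{-1882 + A}{v{\left(-60 \right)} + p{\left(58 \right)}} = \frac{-1882 + \frac{8611}{2232}}{\frac{1}{66 - 60} + 58^{\frac{3}{2}}} = - \frac{4192013}{2232 \left(\frac{1}{6} + 58 \sqrt{58}\right)}$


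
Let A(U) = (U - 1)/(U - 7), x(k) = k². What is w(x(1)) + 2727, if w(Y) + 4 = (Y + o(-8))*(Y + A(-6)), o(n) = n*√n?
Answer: 35419/13 - 320*I*√2/13 ≈ 2724.5 - 34.811*I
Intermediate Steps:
A(U) = (-1 + U)/(-7 + U)
o(n) = n^(3/2)
w(Y) = -4 + (7/13 + Y)*(Y - 16*I*√2) (w(Y) = -4 + (Y + (-8)^(3/2))*(Y + (-1 - 6)/(-7 - 6)) = -4 + (Y - 16*I*√2)*(Y - 7/(-13)) = -4 + (Y - 16*I*√2)*(Y - 1/13*(-7)) = -4 + (Y - 16*I*√2)*(Y + 7/13) = -4 + (Y - 16*I*√2)*(7/13 + Y) = -4 + (7/13 + Y)*(Y - 16*I*√2))
w(x(1)) + 2727 = (-4 + (1²)² + (7/13)*1² - 112*I*√2/13 - 16*I*1²*√2) + 2727 = (-4 + 1² + (7/13)*1 - 112*I*√2/13 - 16*I*1*√2) + 2727 = (-4 + 1 + 7/13 - 112*I*√2/13 - 16*I*√2) + 2727 = (-32/13 - 320*I*√2/13) + 2727 = 35419/13 - 320*I*√2/13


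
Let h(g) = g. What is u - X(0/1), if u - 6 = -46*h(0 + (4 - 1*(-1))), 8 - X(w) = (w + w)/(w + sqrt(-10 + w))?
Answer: -232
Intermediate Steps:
X(w) = 8 - 2*w/(w + sqrt(-10 + w)) (X(w) = 8 - (w + w)/(w + sqrt(-10 + w)) = 8 - 2*w/(w + sqrt(-10 + w)))
u = -224 (u = 6 - 46*(0 + (4 - 1*(-1))) = 6 - 46*(0 + (4 + 1)) = 6 - 46*(0 + 5) = 6 - 46*5 = 6 - 230 = -224)
u - X(0/1) = -224 - 2*(3*(0/1) + 4*sqrt(-10 + 0/1))/(0/1 + sqrt(-10 + 0/1)) = -224 - 2*(3*(0*1) + 4*sqrt(-10 + 0*1))/(0*1 + sqrt(-10 + 0*1)) = -224 - 2*(3*0 + 4*sqrt(-10 + 0))/(0 + sqrt(-10 + 0)) = -224 - 2*(0 + 4*sqrt(-10))/(0 + sqrt(-10)) = -224 - 2*(0 + 4*(I*sqrt(10)))/(0 + I*sqrt(10)) = -224 - 2*(0 + 4*I*sqrt(10))/(I*sqrt(10)) = -224 - 2*(-I*sqrt(10)/10)*4*I*sqrt(10) = -224 - 1*8 = -224 - 8 = -232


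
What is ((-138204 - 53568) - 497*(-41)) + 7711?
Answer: -163684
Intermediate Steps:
((-138204 - 53568) - 497*(-41)) + 7711 = (-191772 + 20377) + 7711 = -171395 + 7711 = -163684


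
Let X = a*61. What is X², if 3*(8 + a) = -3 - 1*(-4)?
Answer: 1968409/9 ≈ 2.1871e+5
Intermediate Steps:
a = -23/3 (a = -8 + (-3 - 1*(-4))/3 = -8 + (-3 + 4)/3 = -8 + (⅓)*1 = -8 + ⅓ = -23/3 ≈ -7.6667)
X = -1403/3 (X = -23/3*61 = -1403/3 ≈ -467.67)
X² = (-1403/3)² = 1968409/9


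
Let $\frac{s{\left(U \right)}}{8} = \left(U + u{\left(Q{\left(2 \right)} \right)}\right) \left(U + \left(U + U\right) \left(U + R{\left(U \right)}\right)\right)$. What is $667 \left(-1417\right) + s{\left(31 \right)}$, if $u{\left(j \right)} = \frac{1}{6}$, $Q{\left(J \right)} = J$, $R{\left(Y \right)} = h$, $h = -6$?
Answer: $-550943$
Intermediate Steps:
$R{\left(Y \right)} = -6$
$u{\left(j \right)} = \frac{1}{6}$
$s{\left(U \right)} = 8 \left(\frac{1}{6} + U\right) \left(U + 2 U \left(-6 + U\right)\right)$ ($s{\left(U \right)} = 8 \left(U + \frac{1}{6}\right) \left(U + \left(U + U\right) \left(U - 6\right)\right) = 8 \left(\frac{1}{6} + U\right) \left(U + 2 U \left(-6 + U\right)\right)$)
$667 \left(-1417\right) + s{\left(31 \right)} = 667 \left(-1417\right) + \frac{4}{3} \cdot 31 \left(-11 - 1984 + 12 \cdot 31^{2}\right) = -945139 + \frac{4}{3} \cdot 31 \left(-11 - 1984 + 12 \cdot 961\right) = -945139 + \frac{4}{3} \cdot 31 \left(-11 - 1984 + 11532\right) = -945139 + \frac{4}{3} \cdot 31 \cdot 9537 = -945139 + 394196 = -550943$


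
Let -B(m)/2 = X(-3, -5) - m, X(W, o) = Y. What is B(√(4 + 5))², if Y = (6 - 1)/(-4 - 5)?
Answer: 4096/81 ≈ 50.568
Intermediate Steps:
Y = -5/9 (Y = 5/(-9) = 5*(-⅑) = -5/9 ≈ -0.55556)
X(W, o) = -5/9
B(m) = 10/9 + 2*m (B(m) = -2*(-5/9 - m) = 10/9 + 2*m)
B(√(4 + 5))² = (10/9 + 2*√(4 + 5))² = (10/9 + 2*√9)² = (10/9 + 2*3)² = (10/9 + 6)² = (64/9)² = 4096/81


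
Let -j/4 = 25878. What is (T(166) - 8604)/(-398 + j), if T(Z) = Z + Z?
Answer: 4136/51955 ≈ 0.079607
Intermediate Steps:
j = -103512 (j = -4*25878 = -103512)
T(Z) = 2*Z
(T(166) - 8604)/(-398 + j) = (2*166 - 8604)/(-398 - 103512) = (332 - 8604)/(-103910) = -8272*(-1/103910) = 4136/51955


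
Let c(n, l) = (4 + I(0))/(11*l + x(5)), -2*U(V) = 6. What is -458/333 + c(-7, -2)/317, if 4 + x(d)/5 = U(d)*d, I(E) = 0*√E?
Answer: -1887566/1372293 ≈ -1.3755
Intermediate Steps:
U(V) = -3 (U(V) = -½*6 = -3)
I(E) = 0
x(d) = -20 - 15*d (x(d) = -20 + 5*(-3*d) = -20 - 15*d)
c(n, l) = 4/(-95 + 11*l) (c(n, l) = (4 + 0)/(11*l + (-20 - 15*5)) = 4/(11*l + (-20 - 75)) = 4/(11*l - 95) = 4/(-95 + 11*l))
-458/333 + c(-7, -2)/317 = -458/333 + (4/(-95 + 11*(-2)))/317 = -458*1/333 + (4/(-95 - 22))*(1/317) = -458/333 + (4/(-117))*(1/317) = -458/333 + (4*(-1/117))*(1/317) = -458/333 - 4/117*1/317 = -458/333 - 4/37089 = -1887566/1372293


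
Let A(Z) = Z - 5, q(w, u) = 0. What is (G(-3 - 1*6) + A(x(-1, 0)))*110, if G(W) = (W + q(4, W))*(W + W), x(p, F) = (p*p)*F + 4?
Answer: 17710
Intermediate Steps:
x(p, F) = 4 + F*p² (x(p, F) = p²*F + 4 = F*p² + 4 = 4 + F*p²)
A(Z) = -5 + Z
G(W) = 2*W² (G(W) = (W + 0)*(W + W) = W*(2*W) = 2*W²)
(G(-3 - 1*6) + A(x(-1, 0)))*110 = (2*(-3 - 1*6)² + (-5 + (4 + 0*(-1)²)))*110 = (2*(-3 - 6)² + (-5 + (4 + 0*1)))*110 = (2*(-9)² + (-5 + (4 + 0)))*110 = (2*81 + (-5 + 4))*110 = (162 - 1)*110 = 161*110 = 17710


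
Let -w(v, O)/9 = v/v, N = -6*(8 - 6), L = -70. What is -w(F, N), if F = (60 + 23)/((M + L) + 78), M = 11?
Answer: 9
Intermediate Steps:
N = -12 (N = -6*2 = -12)
F = 83/19 (F = (60 + 23)/((11 - 70) + 78) = 83/(-59 + 78) = 83/19 ≈ 4.3684)
w(v, O) = -9 (w(v, O) = -9*v/v = -9*1 = -9)
-w(F, N) = -1*(-9) = 9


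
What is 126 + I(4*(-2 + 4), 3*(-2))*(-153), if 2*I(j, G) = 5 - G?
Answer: -1431/2 ≈ -715.50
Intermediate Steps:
I(j, G) = 5/2 - G/2 (I(j, G) = (5 - G)/2 = 5/2 - G/2)
126 + I(4*(-2 + 4), 3*(-2))*(-153) = 126 + (5/2 - 3*(-2)/2)*(-153) = 126 + (5/2 - ½*(-6))*(-153) = 126 + (5/2 + 3)*(-153) = 126 + (11/2)*(-153) = 126 - 1683/2 = -1431/2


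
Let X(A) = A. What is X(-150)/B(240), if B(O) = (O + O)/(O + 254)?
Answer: -1235/8 ≈ -154.38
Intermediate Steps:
B(O) = 2*O/(254 + O) (B(O) = (2*O)/(254 + O) = 2*O/(254 + O))
X(-150)/B(240) = -150/(2*240/(254 + 240)) = -150/(2*240/494) = -150/(2*240*(1/494)) = -150/240/247 = -150*247/240 = -1235/8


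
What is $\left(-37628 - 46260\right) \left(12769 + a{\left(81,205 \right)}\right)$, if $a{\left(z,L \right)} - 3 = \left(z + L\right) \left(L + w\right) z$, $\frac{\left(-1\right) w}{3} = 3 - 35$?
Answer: $-586019589344$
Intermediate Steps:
$w = 96$ ($w = - 3 \left(3 - 35\right) = \left(-3\right) \left(-32\right) = 96$)
$a{\left(z,L \right)} = 3 + z \left(96 + L\right) \left(L + z\right)$ ($a{\left(z,L \right)} = 3 + \left(z + L\right) \left(L + 96\right) z = 3 + \left(L + z\right) \left(96 + L\right) z = 3 + \left(96 + L\right) \left(L + z\right) z = 3 + z \left(96 + L\right) \left(L + z\right)$)
$\left(-37628 - 46260\right) \left(12769 + a{\left(81,205 \right)}\right) = \left(-37628 - 46260\right) \left(12769 + \left(3 + 96 \cdot 81^{2} + 205 \cdot 81^{2} + 81 \cdot 205^{2} + 96 \cdot 205 \cdot 81\right)\right) = - 83888 \left(12769 + \left(3 + 96 \cdot 6561 + 205 \cdot 6561 + 81 \cdot 42025 + 1594080\right)\right) = - 83888 \left(12769 + \left(3 + 629856 + 1345005 + 3404025 + 1594080\right)\right) = - 83888 \left(12769 + 6972969\right) = \left(-83888\right) 6985738 = -586019589344$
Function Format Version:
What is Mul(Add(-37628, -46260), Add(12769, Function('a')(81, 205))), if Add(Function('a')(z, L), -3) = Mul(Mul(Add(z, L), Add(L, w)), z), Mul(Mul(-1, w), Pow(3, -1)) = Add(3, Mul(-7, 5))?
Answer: -586019589344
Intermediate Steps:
w = 96 (w = Mul(-3, Add(3, Mul(-7, 5))) = Mul(-3, Add(3, -35)) = Mul(-3, -32) = 96)
Function('a')(z, L) = Add(3, Mul(z, Add(96, L), Add(L, z))) (Function('a')(z, L) = Add(3, Mul(Mul(Add(z, L), Add(L, 96)), z)) = Add(3, Mul(Mul(Add(L, z), Add(96, L)), z)) = Add(3, Mul(Mul(Add(96, L), Add(L, z)), z)) = Add(3, Mul(z, Add(96, L), Add(L, z))))
Mul(Add(-37628, -46260), Add(12769, Function('a')(81, 205))) = Mul(Add(-37628, -46260), Add(12769, Add(3, Mul(96, Pow(81, 2)), Mul(205, Pow(81, 2)), Mul(81, Pow(205, 2)), Mul(96, 205, 81)))) = Mul(-83888, Add(12769, Add(3, Mul(96, 6561), Mul(205, 6561), Mul(81, 42025), 1594080))) = Mul(-83888, Add(12769, Add(3, 629856, 1345005, 3404025, 1594080))) = Mul(-83888, Add(12769, 6972969)) = Mul(-83888, 6985738) = -586019589344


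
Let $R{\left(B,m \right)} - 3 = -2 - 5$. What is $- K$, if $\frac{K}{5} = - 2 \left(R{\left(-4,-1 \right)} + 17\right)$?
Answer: $130$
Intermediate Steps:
$R{\left(B,m \right)} = -4$ ($R{\left(B,m \right)} = 3 - 7 = -4$)
$K = -130$ ($K = 5 \left(- 2 \left(-4 + 17\right)\right) = 5 \left(\left(-2\right) 13\right) = 5 \left(-26\right) = -130$)
$- K = \left(-1\right) \left(-130\right) = 130$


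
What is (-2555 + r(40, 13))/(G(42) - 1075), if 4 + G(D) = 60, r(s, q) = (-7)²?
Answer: 2506/1019 ≈ 2.4593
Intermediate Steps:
r(s, q) = 49
G(D) = 56 (G(D) = -4 + 60 = 56)
(-2555 + r(40, 13))/(G(42) - 1075) = (-2555 + 49)/(56 - 1075) = -2506/(-1019) = -2506*(-1/1019) = 2506/1019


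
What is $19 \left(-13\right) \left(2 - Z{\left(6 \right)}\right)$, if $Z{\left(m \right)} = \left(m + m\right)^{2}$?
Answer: $35074$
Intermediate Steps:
$Z{\left(m \right)} = 4 m^{2}$ ($Z{\left(m \right)} = \left(2 m\right)^{2} = 4 m^{2}$)
$19 \left(-13\right) \left(2 - Z{\left(6 \right)}\right) = 19 \left(-13\right) \left(2 - 4 \cdot 6^{2}\right) = - 247 \left(2 - 4 \cdot 36\right) = - 247 \left(2 - 144\right) = \left(-247\right) \left(-142\right) = 35074$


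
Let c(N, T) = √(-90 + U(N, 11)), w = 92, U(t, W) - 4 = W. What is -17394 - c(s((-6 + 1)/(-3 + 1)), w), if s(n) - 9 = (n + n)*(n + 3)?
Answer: -17394 - 5*I*√3 ≈ -17394.0 - 8.6602*I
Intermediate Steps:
U(t, W) = 4 + W
s(n) = 9 + 2*n*(3 + n) (s(n) = 9 + (n + n)*(n + 3) = 9 + (2*n)*(3 + n) = 9 + 2*n*(3 + n))
c(N, T) = 5*I*√3 (c(N, T) = √(-90 + (4 + 11)) = √(-90 + 15) = √(-75) = 5*I*√3)
-17394 - c(s((-6 + 1)/(-3 + 1)), w) = -17394 - 5*I*√3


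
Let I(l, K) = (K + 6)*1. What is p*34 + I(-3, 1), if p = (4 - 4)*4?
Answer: 7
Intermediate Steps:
p = 0 (p = 0*4 = 0)
I(l, K) = 6 + K (I(l, K) = (6 + K)*1 = 6 + K)
p*34 + I(-3, 1) = 0*34 + (6 + 1) = 0 + 7 = 7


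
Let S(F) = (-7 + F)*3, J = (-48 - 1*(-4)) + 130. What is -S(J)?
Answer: -237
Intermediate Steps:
J = 86 (J = (-48 + 4) + 130 = -44 + 130 = 86)
S(F) = -21 + 3*F
-S(J) = -(-21 + 3*86) = -(-21 + 258) = -1*237 = -237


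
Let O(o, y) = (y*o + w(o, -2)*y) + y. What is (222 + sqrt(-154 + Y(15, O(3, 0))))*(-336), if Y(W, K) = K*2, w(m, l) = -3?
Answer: -74592 - 336*I*sqrt(154) ≈ -74592.0 - 4169.6*I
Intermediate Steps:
O(o, y) = -2*y + o*y (O(o, y) = (y*o - 3*y) + y = (o*y - 3*y) + y = (-3*y + o*y) + y = -2*y + o*y)
Y(W, K) = 2*K
(222 + sqrt(-154 + Y(15, O(3, 0))))*(-336) = (222 + sqrt(-154 + 2*(0*(-2 + 3))))*(-336) = (222 + sqrt(-154 + 2*(0*1)))*(-336) = (222 + sqrt(-154 + 2*0))*(-336) = (222 + sqrt(-154 + 0))*(-336) = (222 + sqrt(-154))*(-336) = (222 + I*sqrt(154))*(-336) = -74592 - 336*I*sqrt(154)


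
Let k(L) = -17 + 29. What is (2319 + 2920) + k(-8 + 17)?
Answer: 5251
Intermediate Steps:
k(L) = 12
(2319 + 2920) + k(-8 + 17) = (2319 + 2920) + 12 = 5239 + 12 = 5251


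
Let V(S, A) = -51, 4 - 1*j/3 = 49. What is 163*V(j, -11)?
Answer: -8313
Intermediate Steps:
j = -135 (j = 12 - 3*49 = 12 - 147 = -135)
163*V(j, -11) = 163*(-51) = -8313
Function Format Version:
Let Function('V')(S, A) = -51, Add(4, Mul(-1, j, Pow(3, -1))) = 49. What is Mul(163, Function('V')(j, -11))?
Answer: -8313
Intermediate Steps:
j = -135 (j = Add(12, Mul(-3, 49)) = Add(12, -147) = -135)
Mul(163, Function('V')(j, -11)) = Mul(163, -51) = -8313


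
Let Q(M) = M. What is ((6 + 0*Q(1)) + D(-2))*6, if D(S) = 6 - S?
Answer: 84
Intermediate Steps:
((6 + 0*Q(1)) + D(-2))*6 = ((6 + 0*1) + (6 - 1*(-2)))*6 = ((6 + 0) + (6 + 2))*6 = (6 + 8)*6 = 14*6 = 84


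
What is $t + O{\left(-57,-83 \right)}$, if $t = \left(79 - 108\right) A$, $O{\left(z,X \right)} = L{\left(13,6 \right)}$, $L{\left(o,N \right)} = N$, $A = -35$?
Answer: $1021$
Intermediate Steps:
$O{\left(z,X \right)} = 6$
$t = 1015$ ($t = \left(79 - 108\right) \left(-35\right) = \left(-29\right) \left(-35\right) = 1015$)
$t + O{\left(-57,-83 \right)} = 1015 + 6 = 1021$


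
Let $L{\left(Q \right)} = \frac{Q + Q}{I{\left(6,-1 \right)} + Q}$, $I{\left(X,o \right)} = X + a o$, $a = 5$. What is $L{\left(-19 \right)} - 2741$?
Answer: $- \frac{24650}{9} \approx -2738.9$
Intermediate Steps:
$I{\left(X,o \right)} = X + 5 o$
$L{\left(Q \right)} = \frac{2 Q}{1 + Q}$ ($L{\left(Q \right)} = \frac{Q + Q}{\left(6 + 5 \left(-1\right)\right) + Q} = \frac{2 Q}{\left(6 - 5\right) + Q} = \frac{2 Q}{1 + Q}$)
$L{\left(-19 \right)} - 2741 = 2 \left(-19\right) \frac{1}{1 - 19} - 2741 = 2 \left(-19\right) \frac{1}{-18} - 2741 = 2 \left(-19\right) \left(- \frac{1}{18}\right) - 2741 = \frac{19}{9} - 2741 = - \frac{24650}{9}$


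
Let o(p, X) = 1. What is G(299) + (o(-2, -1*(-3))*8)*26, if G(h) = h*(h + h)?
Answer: 179010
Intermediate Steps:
G(h) = 2*h² (G(h) = h*(2*h) = 2*h²)
G(299) + (o(-2, -1*(-3))*8)*26 = 2*299² + (1*8)*26 = 2*89401 + 8*26 = 178802 + 208 = 179010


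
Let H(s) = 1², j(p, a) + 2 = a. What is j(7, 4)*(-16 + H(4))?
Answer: -30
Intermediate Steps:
j(p, a) = -2 + a
H(s) = 1
j(7, 4)*(-16 + H(4)) = (-2 + 4)*(-16 + 1) = 2*(-15) = -30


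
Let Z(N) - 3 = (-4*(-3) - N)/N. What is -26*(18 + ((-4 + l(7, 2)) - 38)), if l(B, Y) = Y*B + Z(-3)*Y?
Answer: 364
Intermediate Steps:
Z(N) = 3 + (12 - N)/N (Z(N) = 3 + (-4*(-3) - N)/N = 3 + (12 - N)/N)
l(B, Y) = -2*Y + B*Y (l(B, Y) = Y*B + (2 + 12/(-3))*Y = B*Y + (2 + 12*(-⅓))*Y = B*Y + (2 - 4)*Y = B*Y - 2*Y = -2*Y + B*Y)
-26*(18 + ((-4 + l(7, 2)) - 38)) = -26*(18 + ((-4 + 2*(-2 + 7)) - 38)) = -26*(18 + ((-4 + 2*5) - 38)) = -26*(18 + ((-4 + 10) - 38)) = -26*(18 + (6 - 38)) = -26*(18 - 32) = -26*(-14) = 364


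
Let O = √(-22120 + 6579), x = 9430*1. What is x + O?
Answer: 9430 + I*√15541 ≈ 9430.0 + 124.66*I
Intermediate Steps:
x = 9430
O = I*√15541 (O = √(-15541) = I*√15541 ≈ 124.66*I)
x + O = 9430 + I*√15541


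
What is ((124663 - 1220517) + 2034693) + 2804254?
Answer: 3743093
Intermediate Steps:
((124663 - 1220517) + 2034693) + 2804254 = (-1095854 + 2034693) + 2804254 = 938839 + 2804254 = 3743093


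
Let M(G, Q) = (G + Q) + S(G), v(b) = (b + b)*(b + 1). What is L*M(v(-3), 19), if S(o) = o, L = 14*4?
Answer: 2408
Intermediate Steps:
L = 56
v(b) = 2*b*(1 + b) (v(b) = (2*b)*(1 + b) = 2*b*(1 + b))
M(G, Q) = Q + 2*G (M(G, Q) = (G + Q) + G = Q + 2*G)
L*M(v(-3), 19) = 56*(19 + 2*(2*(-3)*(1 - 3))) = 56*(19 + 2*(2*(-3)*(-2))) = 56*(19 + 2*12) = 56*(19 + 24) = 56*43 = 2408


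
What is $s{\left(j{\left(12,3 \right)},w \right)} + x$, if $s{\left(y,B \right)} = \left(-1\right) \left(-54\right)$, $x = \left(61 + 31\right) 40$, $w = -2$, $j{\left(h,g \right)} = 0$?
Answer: $3734$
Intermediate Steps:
$x = 3680$ ($x = 92 \cdot 40 = 3680$)
$s{\left(y,B \right)} = 54$
$s{\left(j{\left(12,3 \right)},w \right)} + x = 54 + 3680 = 3734$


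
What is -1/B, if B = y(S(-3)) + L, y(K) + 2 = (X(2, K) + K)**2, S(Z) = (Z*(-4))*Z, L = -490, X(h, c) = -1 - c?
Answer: 1/491 ≈ 0.0020367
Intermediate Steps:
S(Z) = -4*Z**2 (S(Z) = (-4*Z)*Z = -4*Z**2)
y(K) = -1 (y(K) = -2 + ((-1 - K) + K)**2 = -2 + (-1)**2 = -2 + 1 = -1)
B = -491 (B = -1 - 490 = -491)
-1/B = -1/(-491) = -1*(-1/491) = 1/491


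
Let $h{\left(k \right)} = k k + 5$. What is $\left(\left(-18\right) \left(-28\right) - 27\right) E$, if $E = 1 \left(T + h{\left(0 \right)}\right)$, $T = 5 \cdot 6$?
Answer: $16695$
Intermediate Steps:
$T = 30$
$h{\left(k \right)} = 5 + k^{2}$ ($h{\left(k \right)} = k^{2} + 5 = 5 + k^{2}$)
$E = 35$ ($E = 1 \left(30 + \left(5 + 0^{2}\right)\right) = 1 \left(30 + \left(5 + 0\right)\right) = 1 \left(30 + 5\right) = 1 \cdot 35 = 35$)
$\left(\left(-18\right) \left(-28\right) - 27\right) E = \left(\left(-18\right) \left(-28\right) - 27\right) 35 = \left(504 - 27\right) 35 = 477 \cdot 35 = 16695$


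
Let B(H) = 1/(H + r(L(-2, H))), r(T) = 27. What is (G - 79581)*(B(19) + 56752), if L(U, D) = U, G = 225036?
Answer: 379723804815/46 ≈ 8.2549e+9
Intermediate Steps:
B(H) = 1/(27 + H) (B(H) = 1/(H + 27) = 1/(27 + H))
(G - 79581)*(B(19) + 56752) = (225036 - 79581)*(1/(27 + 19) + 56752) = 145455*(1/46 + 56752) = 145455*(2610593/46) = 379723804815/46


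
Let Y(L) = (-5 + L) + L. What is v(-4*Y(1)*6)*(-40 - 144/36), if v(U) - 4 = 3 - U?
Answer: 2860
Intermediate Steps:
Y(L) = -5 + 2*L
v(U) = 7 - U (v(U) = 4 + (3 - U) = 7 - U)
v(-4*Y(1)*6)*(-40 - 144/36) = (7 - (-4*(-5 + 2*1))*6)*(-40 - 144/36) = (7 - (-4*(-5 + 2))*6)*(-40 - 144*1/36) = (7 - (-4*(-3))*6)*(-40 - 4) = (7 - 12*6)*(-44) = (7 - 1*72)*(-44) = (7 - 72)*(-44) = -65*(-44) = 2860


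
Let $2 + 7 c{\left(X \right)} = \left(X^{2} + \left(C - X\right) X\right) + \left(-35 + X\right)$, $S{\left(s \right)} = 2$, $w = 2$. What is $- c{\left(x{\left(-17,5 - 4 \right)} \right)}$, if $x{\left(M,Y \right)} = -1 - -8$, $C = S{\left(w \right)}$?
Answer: $\frac{16}{7} \approx 2.2857$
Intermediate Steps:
$C = 2$
$x{\left(M,Y \right)} = 7$ ($x{\left(M,Y \right)} = -1 + 8 = 7$)
$c{\left(X \right)} = - \frac{37}{7} + \frac{X}{7} + \frac{X^{2}}{7} + \frac{X \left(2 - X\right)}{7}$ ($c{\left(X \right)} = - \frac{2}{7} + \frac{\left(X^{2} + \left(2 - X\right) X\right) + \left(-35 + X\right)}{7} = - \frac{2}{7} + \frac{\left(X^{2} + X \left(2 - X\right)\right) + \left(-35 + X\right)}{7} = - \frac{2}{7} + \frac{-35 + X + X^{2} + X \left(2 - X\right)}{7} = - \frac{2}{7} + \left(-5 + \frac{X}{7} + \frac{X^{2}}{7} + \frac{X \left(2 - X\right)}{7}\right) = - \frac{37}{7} + \frac{X}{7} + \frac{X^{2}}{7} + \frac{X \left(2 - X\right)}{7}$)
$- c{\left(x{\left(-17,5 - 4 \right)} \right)} = - (- \frac{37}{7} + \frac{3}{7} \cdot 7) = - (- \frac{37}{7} + 3) = \left(-1\right) \left(- \frac{16}{7}\right) = \frac{16}{7}$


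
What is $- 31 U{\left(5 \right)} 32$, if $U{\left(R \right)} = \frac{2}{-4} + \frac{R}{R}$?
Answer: $-496$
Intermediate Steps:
$U{\left(R \right)} = \frac{1}{2}$ ($U{\left(R \right)} = 2 \left(- \frac{1}{4}\right) + 1 = - \frac{1}{2} + 1 = \frac{1}{2}$)
$- 31 U{\left(5 \right)} 32 = \left(-31\right) \frac{1}{2} \cdot 32 = \left(- \frac{31}{2}\right) 32 = -496$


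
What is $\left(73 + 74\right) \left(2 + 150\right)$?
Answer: $22344$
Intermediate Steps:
$\left(73 + 74\right) \left(2 + 150\right) = 147 \cdot 152 = 22344$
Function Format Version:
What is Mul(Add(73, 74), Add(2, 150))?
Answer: 22344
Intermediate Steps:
Mul(Add(73, 74), Add(2, 150)) = Mul(147, 152) = 22344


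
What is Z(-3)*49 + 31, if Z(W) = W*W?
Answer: 472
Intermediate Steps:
Z(W) = W²
Z(-3)*49 + 31 = (-3)²*49 + 31 = 9*49 + 31 = 441 + 31 = 472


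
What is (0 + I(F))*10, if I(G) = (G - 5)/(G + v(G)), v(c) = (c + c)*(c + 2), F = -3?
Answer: -80/3 ≈ -26.667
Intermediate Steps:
v(c) = 2*c*(2 + c) (v(c) = (2*c)*(2 + c) = 2*c*(2 + c))
I(G) = (-5 + G)/(G + 2*G*(2 + G)) (I(G) = (G - 5)/(G + 2*G*(2 + G)) = (-5 + G)/(G + 2*G*(2 + G)))
(0 + I(F))*10 = (0 + (-5 - 3)/((-3)*(5 + 2*(-3))))*10 = (0 - ⅓*(-8)/(5 - 6))*10 = (0 - ⅓*(-8)/(-1))*10 = (0 - ⅓*(-1)*(-8))*10 = (0 - 8/3)*10 = -8/3*10 = -80/3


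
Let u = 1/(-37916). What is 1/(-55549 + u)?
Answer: -37916/2106195885 ≈ -1.8002e-5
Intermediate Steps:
u = -1/37916 ≈ -2.6374e-5
1/(-55549 + u) = 1/(-55549 - 1/37916) = 1/(-2106195885/37916) = -37916/2106195885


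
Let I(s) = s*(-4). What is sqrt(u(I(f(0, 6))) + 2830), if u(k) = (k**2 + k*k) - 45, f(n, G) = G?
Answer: sqrt(3937) ≈ 62.746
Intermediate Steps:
I(s) = -4*s
u(k) = -45 + 2*k**2 (u(k) = (k**2 + k**2) - 45 = 2*k**2 - 45 = -45 + 2*k**2)
sqrt(u(I(f(0, 6))) + 2830) = sqrt((-45 + 2*(-4*6)**2) + 2830) = sqrt((-45 + 2*(-24)**2) + 2830) = sqrt((-45 + 2*576) + 2830) = sqrt((-45 + 1152) + 2830) = sqrt(1107 + 2830) = sqrt(3937)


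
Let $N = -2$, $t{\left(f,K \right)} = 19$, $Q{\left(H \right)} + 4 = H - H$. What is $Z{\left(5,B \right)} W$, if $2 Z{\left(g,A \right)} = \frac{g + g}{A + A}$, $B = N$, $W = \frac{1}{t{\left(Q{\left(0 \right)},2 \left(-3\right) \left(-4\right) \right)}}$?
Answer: $- \frac{5}{76} \approx -0.065789$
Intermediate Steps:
$Q{\left(H \right)} = -4$ ($Q{\left(H \right)} = -4 + \left(H - H\right) = -4 + 0 = -4$)
$W = \frac{1}{19} \approx 0.052632$
$B = -2$
$Z{\left(g,A \right)} = \frac{g}{2 A}$ ($Z{\left(g,A \right)} = \frac{\left(g + g\right) \frac{1}{A + A}}{2} = \frac{2 g \frac{1}{2 A}}{2} = \frac{g \frac{1}{A}}{2} = \frac{g}{2 A}$)
$Z{\left(5,B \right)} W = \frac{1}{2} \cdot 5 \frac{1}{-2} \cdot \frac{1}{19} = \frac{1}{2} \cdot 5 \left(- \frac{1}{2}\right) \frac{1}{19} = \left(- \frac{5}{4}\right) \frac{1}{19} = - \frac{5}{76}$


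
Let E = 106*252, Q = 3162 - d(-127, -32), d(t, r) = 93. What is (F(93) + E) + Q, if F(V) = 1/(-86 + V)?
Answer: 208468/7 ≈ 29781.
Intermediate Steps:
Q = 3069 (Q = 3162 - 1*93 = 3162 - 93 = 3069)
E = 26712
(F(93) + E) + Q = (1/(-86 + 93) + 26712) + 3069 = (1/7 + 26712) + 3069 = (⅐ + 26712) + 3069 = 186985/7 + 3069 = 208468/7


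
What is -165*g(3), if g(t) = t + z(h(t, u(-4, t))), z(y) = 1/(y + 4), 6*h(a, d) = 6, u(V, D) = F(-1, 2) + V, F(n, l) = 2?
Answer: -528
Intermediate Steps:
u(V, D) = 2 + V
h(a, d) = 1 (h(a, d) = (⅙)*6 = 1)
z(y) = 1/(4 + y)
g(t) = ⅕ + t (g(t) = t + 1/(4 + 1) = t + 1/5 = t + ⅕ = ⅕ + t)
-165*g(3) = -165*(⅕ + 3) = -165*16/5 = -528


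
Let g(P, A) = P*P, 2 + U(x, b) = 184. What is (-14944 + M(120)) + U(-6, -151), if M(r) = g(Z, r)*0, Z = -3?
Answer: -14762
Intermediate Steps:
U(x, b) = 182 (U(x, b) = -2 + 184 = 182)
g(P, A) = P²
M(r) = 0 (M(r) = (-3)²*0 = 9*0 = 0)
(-14944 + M(120)) + U(-6, -151) = (-14944 + 0) + 182 = -14944 + 182 = -14762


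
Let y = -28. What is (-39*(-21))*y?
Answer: -22932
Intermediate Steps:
(-39*(-21))*y = -39*(-21)*(-28) = 819*(-28) = -22932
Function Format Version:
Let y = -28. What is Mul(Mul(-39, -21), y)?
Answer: -22932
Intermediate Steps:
Mul(Mul(-39, -21), y) = Mul(Mul(-39, -21), -28) = Mul(819, -28) = -22932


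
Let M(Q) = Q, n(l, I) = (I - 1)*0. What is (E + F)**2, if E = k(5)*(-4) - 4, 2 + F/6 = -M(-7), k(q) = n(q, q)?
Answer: 676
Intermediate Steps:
n(l, I) = 0 (n(l, I) = (-1 + I)*0 = 0)
k(q) = 0
F = 30 (F = -12 + 6*(-1*(-7)) = -12 + 6*7 = -12 + 42 = 30)
E = -4 (E = 0*(-4) - 4 = 0 - 4 = -4)
(E + F)**2 = (-4 + 30)**2 = 26**2 = 676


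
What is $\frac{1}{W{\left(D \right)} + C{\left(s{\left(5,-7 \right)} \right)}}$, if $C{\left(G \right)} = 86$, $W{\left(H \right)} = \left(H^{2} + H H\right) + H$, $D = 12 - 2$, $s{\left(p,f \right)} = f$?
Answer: $\frac{1}{296} \approx 0.0033784$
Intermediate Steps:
$D = 10$
$W{\left(H \right)} = H + 2 H^{2}$ ($W{\left(H \right)} = \left(H^{2} + H^{2}\right) + H = 2 H^{2} + H = H + 2 H^{2}$)
$\frac{1}{W{\left(D \right)} + C{\left(s{\left(5,-7 \right)} \right)}} = \frac{1}{10 \left(1 + 2 \cdot 10\right) + 86} = \frac{1}{10 \left(1 + 20\right) + 86} = \frac{1}{10 \cdot 21 + 86} = \frac{1}{210 + 86} = \frac{1}{296}$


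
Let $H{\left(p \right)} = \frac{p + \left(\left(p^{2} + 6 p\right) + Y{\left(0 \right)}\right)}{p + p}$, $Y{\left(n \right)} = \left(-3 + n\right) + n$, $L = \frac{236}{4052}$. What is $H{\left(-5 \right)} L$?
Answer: $\frac{767}{10130} \approx 0.075716$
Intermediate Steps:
$L = \frac{59}{1013}$ ($L = 236 \cdot \frac{1}{4052} = \frac{59}{1013} \approx 0.058243$)
$Y{\left(n \right)} = -3 + 2 n$
$H{\left(p \right)} = \frac{-3 + p^{2} + 7 p}{2 p}$ ($H{\left(p \right)} = \frac{p + \left(\left(p^{2} + 6 p\right) + \left(-3 + 2 \cdot 0\right)\right)}{p + p} = \frac{p + \left(\left(p^{2} + 6 p\right) + \left(-3 + 0\right)\right)}{2 p} = \left(p - \left(3 - p^{2} - 6 p\right)\right) \frac{1}{2 p} = \left(p + \left(-3 + p^{2} + 6 p\right)\right) \frac{1}{2 p} = \left(-3 + p^{2} + 7 p\right) \frac{1}{2 p} = \frac{-3 + p^{2} + 7 p}{2 p}$)
$H{\left(-5 \right)} L = \frac{-3 - 5 \left(7 - 5\right)}{2 \left(-5\right)} \frac{59}{1013} = \frac{1}{2} \left(- \frac{1}{5}\right) \left(-3 - 10\right) \frac{59}{1013} = \frac{1}{2} \left(- \frac{1}{5}\right) \left(-13\right) \frac{59}{1013} = \frac{13}{10} \cdot \frac{59}{1013} = \frac{767}{10130}$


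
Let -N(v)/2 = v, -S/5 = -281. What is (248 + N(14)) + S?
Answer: 1625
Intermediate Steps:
S = 1405 (S = -5*(-281) = 1405)
N(v) = -2*v
(248 + N(14)) + S = (248 - 2*14) + 1405 = (248 - 28) + 1405 = 220 + 1405 = 1625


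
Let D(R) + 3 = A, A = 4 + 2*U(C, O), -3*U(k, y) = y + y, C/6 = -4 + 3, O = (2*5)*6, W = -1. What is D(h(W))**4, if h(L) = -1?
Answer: 38950081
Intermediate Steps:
O = 60 (O = 10*6 = 60)
C = -6 (C = 6*(-4 + 3) = 6*(-1) = -6)
U(k, y) = -2*y/3 (U(k, y) = -(y + y)/3 = -2*y/3)
A = -76 (A = 4 + 2*(-2/3*60) = 4 + 2*(-40) = 4 - 80 = -76)
D(R) = -79 (D(R) = -3 - 76 = -79)
D(h(W))**4 = (-79)**4 = 38950081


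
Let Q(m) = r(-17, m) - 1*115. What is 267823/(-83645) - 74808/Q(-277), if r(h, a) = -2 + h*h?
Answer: -1575845179/3596735 ≈ -438.13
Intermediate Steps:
r(h, a) = -2 + h²
Q(m) = 172 (Q(m) = (-2 + (-17)²) - 1*115 = (-2 + 289) - 115 = 287 - 115 = 172)
267823/(-83645) - 74808/Q(-277) = 267823/(-83645) - 74808/172 = 267823*(-1/83645) - 74808*1/172 = -267823/83645 - 18702/43 = -1575845179/3596735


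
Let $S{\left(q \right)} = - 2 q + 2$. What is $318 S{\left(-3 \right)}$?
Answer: $2544$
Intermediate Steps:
$S{\left(q \right)} = 2 - 2 q$
$318 S{\left(-3 \right)} = 318 \left(2 - -6\right) = 318 \left(2 + 6\right) = 318 \cdot 8 = 2544$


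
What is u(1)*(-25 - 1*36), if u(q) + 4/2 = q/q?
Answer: 61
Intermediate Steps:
u(q) = -1 (u(q) = -2 + q/q = -2 + 1 = -1)
u(1)*(-25 - 1*36) = -(-25 - 1*36) = -(-25 - 36) = -1*(-61) = 61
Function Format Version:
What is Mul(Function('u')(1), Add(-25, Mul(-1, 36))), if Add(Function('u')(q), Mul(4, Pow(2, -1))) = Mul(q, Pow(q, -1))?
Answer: 61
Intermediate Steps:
Function('u')(q) = -1 (Function('u')(q) = Add(-2, Mul(q, Pow(q, -1))) = Add(-2, 1) = -1)
Mul(Function('u')(1), Add(-25, Mul(-1, 36))) = Mul(-1, Add(-25, Mul(-1, 36))) = Mul(-1, Add(-25, -36)) = Mul(-1, -61) = 61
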